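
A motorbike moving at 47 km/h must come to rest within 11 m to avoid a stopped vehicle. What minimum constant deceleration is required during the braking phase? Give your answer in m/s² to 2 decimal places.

Required deceleration ≈ 7.75 m/s²

47 km/h ÷ 3.6 = 13.0556 m/s.
v² = 2a·d ⇒ a = v²/(2d) = 13.0556² / (2 × 11.000) = 170.449 / 22.000 = 7.7477 m/s².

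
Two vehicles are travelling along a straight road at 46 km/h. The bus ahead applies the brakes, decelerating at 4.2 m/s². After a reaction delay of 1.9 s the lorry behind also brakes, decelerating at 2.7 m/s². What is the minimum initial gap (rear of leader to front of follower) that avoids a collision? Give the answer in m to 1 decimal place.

46 km/h ÷ 3.6 = 12.7778 m/s.
Leader travels v²/(2a_L) = 163.272 / 8.400 = 19.437 m before stopping.
Follower covers v·t_r = 12.7778 × 1.9 = 24.278 m while reacting, then v²/(2a_F) = 163.272 / 5.400 = 30.236 m while braking, for a total of 24.278 + 30.236 = 54.514 m.
Since a_F ≤ a_L and the follower starts braking later, the follower is never slower than the leader, so the closest approach is when both have stopped.
Minimum gap = 54.514 − 19.437 = 35.077 m.

Minimum gap ≈ 35.1 m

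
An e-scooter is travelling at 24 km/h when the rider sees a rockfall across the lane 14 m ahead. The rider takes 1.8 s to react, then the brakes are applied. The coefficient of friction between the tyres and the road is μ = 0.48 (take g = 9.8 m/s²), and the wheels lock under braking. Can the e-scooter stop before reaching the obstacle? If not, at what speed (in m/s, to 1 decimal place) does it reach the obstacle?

24 km/h ÷ 3.6 = 6.6667 m/s.
a = μg = 0.48 × 9.8 = 4.704 m/s².
Reaction distance = 6.6667 × 1.8 = 12.000 m.
Braking distance needed to stop: v²/(2a) = 44.445 / 9.408 = 4.724 m, so total needed = 12.000 + 4.724 = 16.724 m > 14 m — it cannot stop.
Distance remaining when braking begins: 14 − 12.000 = 2.000 m.
v² = v₀² − 2a·d = 44.445 − 2 × 4.704 × 2.000 = 25.629 m²/s².
v = √25.629 = 5.063 m/s.

No — it strikes the obstacle at 5.1 m/s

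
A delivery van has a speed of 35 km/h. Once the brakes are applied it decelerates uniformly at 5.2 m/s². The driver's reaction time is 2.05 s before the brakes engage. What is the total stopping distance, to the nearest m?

Total stopping distance ≈ 29 m

35 km/h ÷ 3.6 = 9.7222 m/s.
Reaction distance = v·t_r = 9.7222 × 2.05 = 19.931 m.
Braking distance = v²/(2a) = 9.7222² / (2 × 5.200) = 94.521 / 10.400 = 9.089 m.
Total = 19.931 + 9.089 = 29.020 m.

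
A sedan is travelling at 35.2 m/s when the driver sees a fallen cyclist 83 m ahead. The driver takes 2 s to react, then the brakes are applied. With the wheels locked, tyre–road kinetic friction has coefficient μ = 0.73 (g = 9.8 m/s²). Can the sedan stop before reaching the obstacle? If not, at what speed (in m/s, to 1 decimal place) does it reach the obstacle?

a = μg = 0.73 × 9.8 = 7.154 m/s².
Reaction distance = 35.2000 × 2 = 70.400 m.
Braking distance needed to stop: v²/(2a) = 1239.040 / 14.308 = 86.598 m, so total needed = 70.400 + 86.598 = 156.998 m > 83 m — it cannot stop.
Distance remaining when braking begins: 83 − 70.400 = 12.600 m.
v² = v₀² − 2a·d = 1239.040 − 2 × 7.154 × 12.600 = 1058.759 m²/s².
v = √1058.759 = 32.539 m/s.

No — it strikes the obstacle at 32.5 m/s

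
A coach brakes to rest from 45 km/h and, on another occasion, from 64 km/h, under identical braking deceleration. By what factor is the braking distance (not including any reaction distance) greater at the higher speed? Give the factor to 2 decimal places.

Factor ≈ 2.02

Braking distance d = v²/(2a), so with a fixed, d ∝ v².
Factor = (64/45)² = 1.4222² = 2.0227.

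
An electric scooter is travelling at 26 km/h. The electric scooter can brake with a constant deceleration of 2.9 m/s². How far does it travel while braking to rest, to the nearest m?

26 km/h ÷ 3.6 = 7.2222 m/s.
Braking distance = v²/(2a) = 7.2222² / (2 × 2.900) = 52.160 / 5.800 = 8.993 m.

Braking distance ≈ 9 m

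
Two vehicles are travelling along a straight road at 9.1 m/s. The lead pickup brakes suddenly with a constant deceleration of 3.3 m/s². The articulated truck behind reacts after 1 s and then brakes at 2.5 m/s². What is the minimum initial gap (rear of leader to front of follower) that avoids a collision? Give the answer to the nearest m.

Leader travels v²/(2a_L) = 82.810 / 6.600 = 12.547 m before stopping.
Follower covers v·t_r = 9.1000 × 1 = 9.100 m while reacting, then v²/(2a_F) = 82.810 / 5.000 = 16.562 m while braking, for a total of 9.100 + 16.562 = 25.662 m.
Since a_F ≤ a_L and the follower starts braking later, the follower is never slower than the leader, so the closest approach is when both have stopped.
Minimum gap = 25.662 − 12.547 = 13.115 m.

Minimum gap ≈ 13 m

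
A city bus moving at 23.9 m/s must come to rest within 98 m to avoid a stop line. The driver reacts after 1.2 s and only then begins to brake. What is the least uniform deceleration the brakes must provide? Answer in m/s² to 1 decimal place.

Distance covered during reaction = 23.9000 × 1.2 = 28.680 m.
Distance available for braking: 98 − 28.680 = 69.320 m.
v² = 2a·d ⇒ a = v²/(2d) = 23.9000² / (2 × 69.320) = 571.210 / 138.640 = 4.1201 m/s².

Required deceleration ≈ 4.1 m/s²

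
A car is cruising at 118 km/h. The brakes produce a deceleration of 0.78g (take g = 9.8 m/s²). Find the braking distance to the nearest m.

118 km/h ÷ 3.6 = 32.7778 m/s.
a = 0.78 × 9.8 = 7.644 m/s².
Braking distance = v²/(2a) = 32.7778² / (2 × 7.644) = 1074.384 / 15.288 = 70.276 m.

Braking distance ≈ 70 m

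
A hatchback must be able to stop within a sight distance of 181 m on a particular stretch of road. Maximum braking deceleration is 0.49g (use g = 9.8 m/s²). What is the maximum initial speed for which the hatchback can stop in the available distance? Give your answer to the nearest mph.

Maximum speed ≈ 93 mph

a = 0.49 × 9.8 = 4.802 m/s².
v²/(2a) = d ⇒ v = √(2 × 4.802 × 181) = √1738.32 = 41.6932 m/s.
41.6932 m/s ÷ 0.44704 = 93.265 mph.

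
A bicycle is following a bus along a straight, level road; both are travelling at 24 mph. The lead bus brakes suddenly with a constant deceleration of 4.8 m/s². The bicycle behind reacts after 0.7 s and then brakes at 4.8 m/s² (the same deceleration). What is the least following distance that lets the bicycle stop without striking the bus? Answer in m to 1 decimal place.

Minimum gap ≈ 7.5 m

24 mph × 0.44704 = 10.7290 m/s.
Leader travels v²/(2a_L) = 115.111 / 9.600 = 11.991 m before stopping.
Follower covers v·t_r = 10.7290 × 0.7 = 7.510 m while reacting, then v²/(2a_F) = 115.111 / 9.600 = 11.991 m while braking, for a total of 7.510 + 11.991 = 19.501 m.
Since a_F ≤ a_L and the follower starts braking later, the follower is never slower than the leader, so the closest approach is when both have stopped.
Minimum gap = 19.501 − 11.991 = 7.510 m.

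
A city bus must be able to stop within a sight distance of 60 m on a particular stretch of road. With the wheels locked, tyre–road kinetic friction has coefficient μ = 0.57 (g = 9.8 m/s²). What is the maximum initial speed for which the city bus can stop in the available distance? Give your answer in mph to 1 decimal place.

a = μg = 0.57 × 9.8 = 5.586 m/s².
v²/(2a) = d ⇒ v = √(2 × 5.586 × 60) = √670.32 = 25.8905 m/s.
25.8905 m/s ÷ 0.44704 = 57.915 mph.

Maximum speed ≈ 57.9 mph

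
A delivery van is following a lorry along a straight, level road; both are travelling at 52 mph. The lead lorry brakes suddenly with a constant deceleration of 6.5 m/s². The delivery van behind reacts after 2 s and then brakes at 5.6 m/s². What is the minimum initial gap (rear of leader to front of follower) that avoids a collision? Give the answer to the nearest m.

52 mph × 0.44704 = 23.2461 m/s.
Leader travels v²/(2a_L) = 540.381 / 13.000 = 41.568 m before stopping.
Follower covers v·t_r = 23.2461 × 2 = 46.492 m while reacting, then v²/(2a_F) = 540.381 / 11.200 = 48.248 m while braking, for a total of 46.492 + 48.248 = 94.740 m.
Since a_F ≤ a_L and the follower starts braking later, the follower is never slower than the leader, so the closest approach is when both have stopped.
Minimum gap = 94.740 − 41.568 = 53.172 m.

Minimum gap ≈ 53 m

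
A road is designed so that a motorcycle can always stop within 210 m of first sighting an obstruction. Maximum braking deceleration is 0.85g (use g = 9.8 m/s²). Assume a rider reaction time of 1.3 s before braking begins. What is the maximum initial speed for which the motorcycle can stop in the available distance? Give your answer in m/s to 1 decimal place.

Maximum speed ≈ 49.3 m/s

a = 0.85 × 9.8 = 8.330 m/s².
Stopping distance: v·t_r + v²/(2a) = 210 with t_r = 1.3 s and a = 8.330 m/s².
So v² + 21.658 v − 3498.60 = 0.
Positive root: v = −a·t_r + √((a·t_r)² + 2a·d) = −10.829 + √(117.267 + 3498.60) = 49.3031 m/s.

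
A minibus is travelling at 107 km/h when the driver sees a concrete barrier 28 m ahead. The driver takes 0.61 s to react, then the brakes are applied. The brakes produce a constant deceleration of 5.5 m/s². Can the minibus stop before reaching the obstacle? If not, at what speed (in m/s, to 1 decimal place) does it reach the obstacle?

107 km/h ÷ 3.6 = 29.7222 m/s.
Reaction distance = 29.7222 × 0.61 = 18.131 m.
Braking distance needed to stop: v²/(2a) = 883.409 / 11.000 = 80.310 m, so total needed = 18.131 + 80.310 = 98.441 m > 28 m — it cannot stop.
Distance remaining when braking begins: 28 − 18.131 = 9.869 m.
v² = v₀² − 2a·d = 883.409 − 2 × 5.500 × 9.869 = 774.850 m²/s².
v = √774.850 = 27.836 m/s.

No — it strikes the obstacle at 27.8 m/s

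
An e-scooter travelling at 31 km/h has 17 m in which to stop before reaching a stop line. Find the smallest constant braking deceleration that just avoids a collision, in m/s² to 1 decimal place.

31 km/h ÷ 3.6 = 8.6111 m/s.
v² = 2a·d ⇒ a = v²/(2d) = 8.6111² / (2 × 17.000) = 74.151 / 34.000 = 2.1809 m/s².

Required deceleration ≈ 2.2 m/s²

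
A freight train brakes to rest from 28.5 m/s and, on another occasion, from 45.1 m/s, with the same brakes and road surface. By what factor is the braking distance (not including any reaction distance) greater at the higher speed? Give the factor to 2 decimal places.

Factor ≈ 2.50

Braking distance d = v²/(2a), so with a fixed, d ∝ v².
Factor = (45.1/28.5)² = 1.5825² = 2.5043.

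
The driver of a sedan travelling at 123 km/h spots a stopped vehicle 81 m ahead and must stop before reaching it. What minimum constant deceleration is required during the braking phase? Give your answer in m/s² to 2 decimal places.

123 km/h ÷ 3.6 = 34.1667 m/s.
v² = 2a·d ⇒ a = v²/(2d) = 34.1667² / (2 × 81.000) = 1167.363 / 162.000 = 7.2059 m/s².

Required deceleration ≈ 7.21 m/s²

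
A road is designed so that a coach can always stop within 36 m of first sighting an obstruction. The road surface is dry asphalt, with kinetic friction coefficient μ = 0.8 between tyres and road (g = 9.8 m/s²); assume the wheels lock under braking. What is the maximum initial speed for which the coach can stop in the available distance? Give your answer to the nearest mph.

Maximum speed ≈ 53 mph

a = μg = 0.8 × 9.8 = 7.840 m/s².
v²/(2a) = d ⇒ v = √(2 × 7.840 × 36) = √564.48 = 23.7588 m/s.
23.7588 m/s ÷ 0.44704 = 53.147 mph.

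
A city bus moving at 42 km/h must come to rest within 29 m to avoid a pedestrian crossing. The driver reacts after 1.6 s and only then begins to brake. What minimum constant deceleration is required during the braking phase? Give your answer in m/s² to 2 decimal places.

Required deceleration ≈ 6.59 m/s²

42 km/h ÷ 3.6 = 11.6667 m/s.
Distance covered during reaction = 11.6667 × 1.6 = 18.667 m.
Distance available for braking: 29 − 18.667 = 10.333 m.
v² = 2a·d ⇒ a = v²/(2d) = 11.6667² / (2 × 10.333) = 136.112 / 20.666 = 6.5863 m/s².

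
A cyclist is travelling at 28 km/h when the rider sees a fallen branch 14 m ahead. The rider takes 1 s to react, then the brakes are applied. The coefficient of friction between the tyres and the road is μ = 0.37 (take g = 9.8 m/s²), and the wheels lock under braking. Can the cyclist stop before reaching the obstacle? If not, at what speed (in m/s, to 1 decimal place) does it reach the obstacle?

No — it strikes the obstacle at 3.9 m/s

28 km/h ÷ 3.6 = 7.7778 m/s.
a = μg = 0.37 × 9.8 = 3.626 m/s².
Reaction distance = 7.7778 × 1 = 7.778 m.
Braking distance needed to stop: v²/(2a) = 60.494 / 7.252 = 8.342 m, so total needed = 7.778 + 8.342 = 16.120 m > 14 m — it cannot stop.
Distance remaining when braking begins: 14 − 7.778 = 6.222 m.
v² = v₀² − 2a·d = 60.494 − 2 × 3.626 × 6.222 = 15.372 m²/s².
v = √15.372 = 3.921 m/s.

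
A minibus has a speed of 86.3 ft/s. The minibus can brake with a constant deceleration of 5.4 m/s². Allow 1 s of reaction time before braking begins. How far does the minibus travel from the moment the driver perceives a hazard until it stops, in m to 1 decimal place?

Total stopping distance ≈ 90.4 m

86.3 ft/s × 0.3048 = 26.3042 m/s.
Reaction distance = v·t_r = 26.3042 × 1 = 26.304 m.
Braking distance = v²/(2a) = 26.3042² / (2 × 5.400) = 691.911 / 10.800 = 64.066 m.
Total = 26.304 + 64.066 = 90.370 m.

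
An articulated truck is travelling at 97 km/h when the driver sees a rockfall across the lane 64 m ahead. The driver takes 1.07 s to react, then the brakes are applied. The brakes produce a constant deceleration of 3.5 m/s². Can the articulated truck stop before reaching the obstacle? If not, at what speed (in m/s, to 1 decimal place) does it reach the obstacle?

No — it strikes the obstacle at 21.9 m/s

97 km/h ÷ 3.6 = 26.9444 m/s.
Reaction distance = 26.9444 × 1.07 = 28.831 m.
Braking distance needed to stop: v²/(2a) = 726.001 / 7.000 = 103.714 m, so total needed = 28.831 + 103.714 = 132.545 m > 64 m — it cannot stop.
Distance remaining when braking begins: 64 − 28.831 = 35.169 m.
v² = v₀² − 2a·d = 726.001 − 2 × 3.500 × 35.169 = 479.818 m²/s².
v = √479.818 = 21.905 m/s.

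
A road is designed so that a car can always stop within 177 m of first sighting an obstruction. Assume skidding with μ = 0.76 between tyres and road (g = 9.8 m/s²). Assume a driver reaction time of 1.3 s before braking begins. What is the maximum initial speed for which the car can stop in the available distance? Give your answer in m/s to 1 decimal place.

Maximum speed ≈ 42.6 m/s

a = μg = 0.76 × 9.8 = 7.448 m/s².
Stopping distance: v·t_r + v²/(2a) = 177 with t_r = 1.3 s and a = 7.448 m/s².
So v² + 19.365 v − 2636.59 = 0.
Positive root: v = −a·t_r + √((a·t_r)² + 2a·d) = −9.682 + √(93.741 + 2636.59) = 42.5706 m/s.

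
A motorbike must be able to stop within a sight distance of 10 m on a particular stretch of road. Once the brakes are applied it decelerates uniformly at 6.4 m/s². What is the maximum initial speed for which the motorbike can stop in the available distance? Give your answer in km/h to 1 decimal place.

Maximum speed ≈ 40.7 km/h

v²/(2a) = d ⇒ v = √(2 × 6.400 × 10) = √128.00 = 11.3137 m/s.
11.3137 m/s × 3.6 = 40.729 km/h.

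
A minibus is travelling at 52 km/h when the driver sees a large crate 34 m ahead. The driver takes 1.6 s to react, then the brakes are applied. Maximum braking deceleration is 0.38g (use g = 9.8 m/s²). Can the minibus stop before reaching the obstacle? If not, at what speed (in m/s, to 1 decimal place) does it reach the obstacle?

No — it strikes the obstacle at 11.3 m/s

52 km/h ÷ 3.6 = 14.4444 m/s.
a = 0.38 × 9.8 = 3.724 m/s².
Reaction distance = 14.4444 × 1.6 = 23.111 m.
Braking distance needed to stop: v²/(2a) = 208.641 / 7.448 = 28.013 m, so total needed = 23.111 + 28.013 = 51.124 m > 34 m — it cannot stop.
Distance remaining when braking begins: 34 − 23.111 = 10.889 m.
v² = v₀² − 2a·d = 208.641 − 2 × 3.724 × 10.889 = 127.540 m²/s².
v = √127.540 = 11.293 m/s.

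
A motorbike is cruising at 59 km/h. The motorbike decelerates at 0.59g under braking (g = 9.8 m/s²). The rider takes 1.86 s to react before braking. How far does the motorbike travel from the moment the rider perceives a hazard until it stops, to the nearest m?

Total stopping distance ≈ 54 m

59 km/h ÷ 3.6 = 16.3889 m/s.
a = 0.59 × 9.8 = 5.782 m/s².
Reaction distance = v·t_r = 16.3889 × 1.86 = 30.483 m.
Braking distance = v²/(2a) = 16.3889² / (2 × 5.782) = 268.596 / 11.564 = 23.227 m.
Total = 30.483 + 23.227 = 53.710 m.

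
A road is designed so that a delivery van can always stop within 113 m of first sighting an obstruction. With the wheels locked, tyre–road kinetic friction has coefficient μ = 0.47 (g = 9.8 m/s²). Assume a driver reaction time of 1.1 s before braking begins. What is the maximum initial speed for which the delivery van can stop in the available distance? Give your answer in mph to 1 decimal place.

Maximum speed ≈ 61.7 mph

a = μg = 0.47 × 9.8 = 4.606 m/s².
Stopping distance: v·t_r + v²/(2a) = 113 with t_r = 1.1 s and a = 4.606 m/s².
So v² + 10.133 v − 1040.96 = 0.
Positive root: v = −a·t_r + √((a·t_r)² + 2a·d) = −5.067 + √(25.674 + 1040.96) = 27.5924 m/s.
27.5924 m/s ÷ 0.44704 = 61.722 mph.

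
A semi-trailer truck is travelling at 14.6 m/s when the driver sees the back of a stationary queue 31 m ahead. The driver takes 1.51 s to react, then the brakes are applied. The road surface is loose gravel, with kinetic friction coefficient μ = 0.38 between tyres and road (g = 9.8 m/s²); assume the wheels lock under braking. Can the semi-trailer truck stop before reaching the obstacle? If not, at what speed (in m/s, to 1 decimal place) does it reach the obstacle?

No — it strikes the obstacle at 12.1 m/s

a = μg = 0.38 × 9.8 = 3.724 m/s².
Reaction distance = 14.6000 × 1.51 = 22.046 m.
Braking distance needed to stop: v²/(2a) = 213.160 / 7.448 = 28.620 m, so total needed = 22.046 + 28.620 = 50.666 m > 31 m — it cannot stop.
Distance remaining when braking begins: 31 − 22.046 = 8.954 m.
v² = v₀² − 2a·d = 213.160 − 2 × 3.724 × 8.954 = 146.471 m²/s².
v = √146.471 = 12.103 m/s.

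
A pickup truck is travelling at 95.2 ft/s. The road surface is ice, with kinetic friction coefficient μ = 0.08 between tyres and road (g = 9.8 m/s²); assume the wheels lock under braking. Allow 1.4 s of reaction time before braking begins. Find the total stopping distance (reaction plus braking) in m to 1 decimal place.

Total stopping distance ≈ 577.6 m

95.2 ft/s × 0.3048 = 29.0170 m/s.
a = μg = 0.08 × 9.8 = 0.784 m/s².
Reaction distance = v·t_r = 29.0170 × 1.4 = 40.624 m.
Braking distance = v²/(2a) = 29.0170² / (2 × 0.784) = 841.986 / 1.568 = 536.981 m.
Total = 40.624 + 536.981 = 577.605 m.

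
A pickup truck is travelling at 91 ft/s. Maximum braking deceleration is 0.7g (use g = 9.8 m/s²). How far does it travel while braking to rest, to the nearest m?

Braking distance ≈ 56 m

91 ft/s × 0.3048 = 27.7368 m/s.
a = 0.7 × 9.8 = 6.860 m/s².
Braking distance = v²/(2a) = 27.7368² / (2 × 6.860) = 769.330 / 13.720 = 56.074 m.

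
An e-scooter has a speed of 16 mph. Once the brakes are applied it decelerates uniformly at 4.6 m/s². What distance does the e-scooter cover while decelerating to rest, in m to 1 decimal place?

Braking distance ≈ 5.6 m

16 mph × 0.44704 = 7.1526 m/s.
Braking distance = v²/(2a) = 7.1526² / (2 × 4.600) = 51.160 / 9.200 = 5.561 m.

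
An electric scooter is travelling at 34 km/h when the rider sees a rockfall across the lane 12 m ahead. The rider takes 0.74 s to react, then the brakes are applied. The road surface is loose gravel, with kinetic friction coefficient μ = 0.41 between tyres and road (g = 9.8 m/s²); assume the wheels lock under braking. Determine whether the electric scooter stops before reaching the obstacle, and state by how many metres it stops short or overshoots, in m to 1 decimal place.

34 km/h ÷ 3.6 = 9.4444 m/s.
a = μg = 0.41 × 9.8 = 4.018 m/s².
Reaction distance = 9.4444 × 0.74 = 6.989 m.
Braking distance = v²/(2a) = 89.197 / 8.036 = 11.100 m.
Total stopping distance = 6.989 + 11.100 = 18.089 m, vs 12 m available — it cannot stop in time and overshoots by 18.089 − 12 = 6.089 m.

No — it overshoots by 6.1 m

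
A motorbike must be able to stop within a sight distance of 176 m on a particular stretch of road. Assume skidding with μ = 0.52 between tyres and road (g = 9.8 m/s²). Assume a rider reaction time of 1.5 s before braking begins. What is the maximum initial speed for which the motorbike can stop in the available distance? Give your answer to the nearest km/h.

Maximum speed ≈ 127 km/h

a = μg = 0.52 × 9.8 = 5.096 m/s².
Stopping distance: v·t_r + v²/(2a) = 176 with t_r = 1.5 s and a = 5.096 m/s².
So v² + 15.288 v − 1793.79 = 0.
Positive root: v = −a·t_r + √((a·t_r)² + 2a·d) = −7.644 + √(58.431 + 1793.79) = 35.3934 m/s.
35.3934 m/s × 3.6 = 127.416 km/h.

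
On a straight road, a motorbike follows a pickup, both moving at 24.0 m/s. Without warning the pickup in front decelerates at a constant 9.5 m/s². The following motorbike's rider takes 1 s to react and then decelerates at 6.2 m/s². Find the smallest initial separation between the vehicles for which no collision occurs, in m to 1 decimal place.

Leader travels v²/(2a_L) = 576.000 / 19.000 = 30.316 m before stopping.
Follower covers v·t_r = 24.0000 × 1 = 24.000 m while reacting, then v²/(2a_F) = 576.000 / 12.400 = 46.452 m while braking, for a total of 24.000 + 46.452 = 70.452 m.
Since a_F ≤ a_L and the follower starts braking later, the follower is never slower than the leader, so the closest approach is when both have stopped.
Minimum gap = 70.452 − 30.316 = 40.136 m.

Minimum gap ≈ 40.1 m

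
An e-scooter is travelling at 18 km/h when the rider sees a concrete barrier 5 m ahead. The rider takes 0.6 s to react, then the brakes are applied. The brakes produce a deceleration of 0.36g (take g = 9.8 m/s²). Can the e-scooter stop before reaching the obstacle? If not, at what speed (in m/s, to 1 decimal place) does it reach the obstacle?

No — it strikes the obstacle at 3.3 m/s

18 km/h ÷ 3.6 = 5.0000 m/s.
a = 0.36 × 9.8 = 3.528 m/s².
Reaction distance = 5.0000 × 0.6 = 3.000 m.
Braking distance needed to stop: v²/(2a) = 25.000 / 7.056 = 3.543 m, so total needed = 3.000 + 3.543 = 6.543 m > 5 m — it cannot stop.
Distance remaining when braking begins: 5 − 3.000 = 2.000 m.
v² = v₀² − 2a·d = 25.000 − 2 × 3.528 × 2.000 = 10.888 m²/s².
v = √10.888 = 3.300 m/s.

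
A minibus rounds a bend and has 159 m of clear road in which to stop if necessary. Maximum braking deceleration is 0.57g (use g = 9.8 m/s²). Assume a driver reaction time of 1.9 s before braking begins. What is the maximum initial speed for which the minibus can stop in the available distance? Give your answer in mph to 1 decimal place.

a = 0.57 × 9.8 = 5.586 m/s².
Stopping distance: v·t_r + v²/(2a) = 159 with t_r = 1.9 s and a = 5.586 m/s².
So v² + 21.227 v − 1776.35 = 0.
Positive root: v = −a·t_r + √((a·t_r)² + 2a·d) = −10.613 + √(112.636 + 1776.35) = 32.8495 m/s.
32.8495 m/s ÷ 0.44704 = 73.482 mph.

Maximum speed ≈ 73.5 mph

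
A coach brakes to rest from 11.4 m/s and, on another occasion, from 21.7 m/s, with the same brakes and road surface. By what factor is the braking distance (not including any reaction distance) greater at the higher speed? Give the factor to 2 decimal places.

Factor ≈ 3.62

Braking distance d = v²/(2a), so with a fixed, d ∝ v².
Factor = (21.7/11.4)² = 1.9035² = 3.6233.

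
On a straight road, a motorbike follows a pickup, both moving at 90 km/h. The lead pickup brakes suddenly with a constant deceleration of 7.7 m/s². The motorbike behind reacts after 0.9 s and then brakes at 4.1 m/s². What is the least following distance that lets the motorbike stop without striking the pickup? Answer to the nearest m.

Minimum gap ≈ 58 m

90 km/h ÷ 3.6 = 25.0000 m/s.
Leader travels v²/(2a_L) = 625.000 / 15.400 = 40.584 m before stopping.
Follower covers v·t_r = 25.0000 × 0.9 = 22.500 m while reacting, then v²/(2a_F) = 625.000 / 8.200 = 76.220 m while braking, for a total of 22.500 + 76.220 = 98.720 m.
Since a_F ≤ a_L and the follower starts braking later, the follower is never slower than the leader, so the closest approach is when both have stopped.
Minimum gap = 98.720 − 40.584 = 58.136 m.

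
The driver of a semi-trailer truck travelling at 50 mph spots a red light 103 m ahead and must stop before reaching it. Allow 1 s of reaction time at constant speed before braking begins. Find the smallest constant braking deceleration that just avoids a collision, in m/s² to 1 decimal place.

50 mph × 0.44704 = 22.3520 m/s.
Distance covered during reaction = 22.3520 × 1 = 22.352 m.
Distance available for braking: 103 − 22.352 = 80.648 m.
v² = 2a·d ⇒ a = v²/(2d) = 22.3520² / (2 × 80.648) = 499.612 / 161.296 = 3.0975 m/s².

Required deceleration ≈ 3.1 m/s²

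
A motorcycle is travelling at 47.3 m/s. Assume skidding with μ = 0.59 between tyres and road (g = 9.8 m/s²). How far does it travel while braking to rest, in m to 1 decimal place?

a = μg = 0.59 × 9.8 = 5.782 m/s².
Braking distance = v²/(2a) = 47.3000² / (2 × 5.782) = 2237.290 / 11.564 = 193.470 m.

Braking distance ≈ 193.5 m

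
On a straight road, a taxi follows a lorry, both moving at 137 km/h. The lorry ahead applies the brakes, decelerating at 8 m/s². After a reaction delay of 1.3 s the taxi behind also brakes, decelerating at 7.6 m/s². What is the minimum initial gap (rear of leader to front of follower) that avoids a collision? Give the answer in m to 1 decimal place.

Minimum gap ≈ 54.2 m

137 km/h ÷ 3.6 = 38.0556 m/s.
Leader travels v²/(2a_L) = 1448.229 / 16.000 = 90.514 m before stopping.
Follower covers v·t_r = 38.0556 × 1.3 = 49.472 m while reacting, then v²/(2a_F) = 1448.229 / 15.200 = 95.278 m while braking, for a total of 49.472 + 95.278 = 144.750 m.
Since a_F ≤ a_L and the follower starts braking later, the follower is never slower than the leader, so the closest approach is when both have stopped.
Minimum gap = 144.750 − 90.514 = 54.236 m.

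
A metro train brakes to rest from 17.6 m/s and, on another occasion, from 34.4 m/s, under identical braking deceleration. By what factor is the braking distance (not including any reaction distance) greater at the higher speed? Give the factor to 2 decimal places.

Factor ≈ 3.82

Braking distance d = v²/(2a), so with a fixed, d ∝ v².
Factor = (34.4/17.6)² = 1.9545² = 3.8201.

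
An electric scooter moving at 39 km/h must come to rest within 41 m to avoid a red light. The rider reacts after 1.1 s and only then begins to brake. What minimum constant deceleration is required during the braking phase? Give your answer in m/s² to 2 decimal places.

Required deceleration ≈ 2.02 m/s²

39 km/h ÷ 3.6 = 10.8333 m/s.
Distance covered during reaction = 10.8333 × 1.1 = 11.917 m.
Distance available for braking: 41 − 11.917 = 29.083 m.
v² = 2a·d ⇒ a = v²/(2d) = 10.8333² / (2 × 29.083) = 117.360 / 58.166 = 2.0177 m/s².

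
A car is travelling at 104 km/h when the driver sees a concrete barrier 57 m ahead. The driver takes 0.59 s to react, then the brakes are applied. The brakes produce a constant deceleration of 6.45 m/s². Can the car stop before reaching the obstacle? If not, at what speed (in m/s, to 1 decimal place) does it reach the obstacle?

104 km/h ÷ 3.6 = 28.8889 m/s.
Reaction distance = 28.8889 × 0.59 = 17.044 m.
Braking distance needed to stop: v²/(2a) = 834.569 / 12.900 = 64.695 m, so total needed = 17.044 + 64.695 = 81.739 m > 57 m — it cannot stop.
Distance remaining when braking begins: 57 − 17.044 = 39.956 m.
v² = v₀² − 2a·d = 834.569 − 2 × 6.450 × 39.956 = 319.137 m²/s².
v = √319.137 = 17.864 m/s.

No — it strikes the obstacle at 17.9 m/s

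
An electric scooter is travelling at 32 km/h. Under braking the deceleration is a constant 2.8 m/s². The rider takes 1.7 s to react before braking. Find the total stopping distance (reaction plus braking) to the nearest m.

32 km/h ÷ 3.6 = 8.8889 m/s.
Reaction distance = v·t_r = 8.8889 × 1.7 = 15.111 m.
Braking distance = v²/(2a) = 8.8889² / (2 × 2.800) = 79.013 / 5.600 = 14.109 m.
Total = 15.111 + 14.109 = 29.220 m.

Total stopping distance ≈ 29 m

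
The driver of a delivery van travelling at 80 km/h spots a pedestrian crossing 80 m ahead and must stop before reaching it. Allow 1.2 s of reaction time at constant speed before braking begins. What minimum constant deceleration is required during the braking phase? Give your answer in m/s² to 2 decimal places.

Required deceleration ≈ 4.63 m/s²

80 km/h ÷ 3.6 = 22.2222 m/s.
Distance covered during reaction = 22.2222 × 1.2 = 26.667 m.
Distance available for braking: 80 − 26.667 = 53.333 m.
v² = 2a·d ⇒ a = v²/(2d) = 22.2222² / (2 × 53.333) = 493.826 / 106.666 = 4.6296 m/s².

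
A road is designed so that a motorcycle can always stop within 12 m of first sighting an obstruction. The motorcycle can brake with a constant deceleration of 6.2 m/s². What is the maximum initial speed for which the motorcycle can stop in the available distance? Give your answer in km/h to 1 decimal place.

v²/(2a) = d ⇒ v = √(2 × 6.200 × 12) = √148.80 = 12.1984 m/s.
12.1984 m/s × 3.6 = 43.914 km/h.

Maximum speed ≈ 43.9 km/h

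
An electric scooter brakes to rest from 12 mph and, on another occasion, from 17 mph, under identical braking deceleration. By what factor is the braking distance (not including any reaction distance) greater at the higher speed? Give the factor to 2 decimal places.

Braking distance d = v²/(2a), so with a fixed, d ∝ v².
Factor = (17/12)² = 1.4167² = 2.0070.

Factor ≈ 2.01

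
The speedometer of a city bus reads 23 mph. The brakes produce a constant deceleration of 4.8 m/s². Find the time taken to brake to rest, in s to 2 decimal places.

Braking time ≈ 2.14 s

23 mph × 0.44704 = 10.2819 m/s.
Braking time = v/a = 10.2819 / 4.800 = 2.142 s.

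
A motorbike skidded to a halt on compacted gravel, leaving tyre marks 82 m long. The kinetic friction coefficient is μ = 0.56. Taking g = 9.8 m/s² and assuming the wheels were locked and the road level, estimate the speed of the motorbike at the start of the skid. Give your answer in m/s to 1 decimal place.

Initial speed ≈ 30.0 m/s

Deceleration a = μg = 0.56 × 9.8 = 5.488 m/s².
v = √(2a·d) = √(2 × 5.488 × 82) = √900.032 = 30.0005 m/s.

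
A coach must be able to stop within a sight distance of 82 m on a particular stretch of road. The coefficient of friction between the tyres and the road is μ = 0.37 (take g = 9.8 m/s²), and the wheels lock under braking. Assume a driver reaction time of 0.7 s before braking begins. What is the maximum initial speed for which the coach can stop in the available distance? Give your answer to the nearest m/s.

Maximum speed ≈ 22 m/s

a = μg = 0.37 × 9.8 = 3.626 m/s².
Stopping distance: v·t_r + v²/(2a) = 82 with t_r = 0.7 s and a = 3.626 m/s².
So v² + 5.076 v − 594.66 = 0.
Positive root: v = −a·t_r + √((a·t_r)² + 2a·d) = −2.538 + √(6.441 + 594.66) = 21.9794 m/s.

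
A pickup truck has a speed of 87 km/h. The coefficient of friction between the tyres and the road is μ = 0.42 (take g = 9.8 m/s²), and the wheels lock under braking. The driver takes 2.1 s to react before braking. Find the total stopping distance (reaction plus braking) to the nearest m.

Total stopping distance ≈ 122 m

87 km/h ÷ 3.6 = 24.1667 m/s.
a = μg = 0.42 × 9.8 = 4.116 m/s².
Reaction distance = v·t_r = 24.1667 × 2.1 = 50.750 m.
Braking distance = v²/(2a) = 24.1667² / (2 × 4.116) = 584.029 / 8.232 = 70.946 m.
Total = 50.750 + 70.946 = 121.696 m.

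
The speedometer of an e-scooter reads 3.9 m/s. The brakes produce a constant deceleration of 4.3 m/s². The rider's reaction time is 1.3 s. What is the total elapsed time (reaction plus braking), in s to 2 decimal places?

Total time ≈ 2.21 s

Braking time = v/a = 3.9000 / 4.300 = 0.907 s.
Total = 1.3 + 0.907 = 2.207 s.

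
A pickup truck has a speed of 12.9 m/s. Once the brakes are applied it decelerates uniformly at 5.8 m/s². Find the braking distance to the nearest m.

Braking distance ≈ 14 m

Braking distance = v²/(2a) = 12.9000² / (2 × 5.800) = 166.410 / 11.600 = 14.346 m.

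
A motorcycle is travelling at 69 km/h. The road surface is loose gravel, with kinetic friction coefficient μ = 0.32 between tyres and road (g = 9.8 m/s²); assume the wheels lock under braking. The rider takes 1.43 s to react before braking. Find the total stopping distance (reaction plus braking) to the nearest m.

Total stopping distance ≈ 86 m

69 km/h ÷ 3.6 = 19.1667 m/s.
a = μg = 0.32 × 9.8 = 3.136 m/s².
Reaction distance = v·t_r = 19.1667 × 1.43 = 27.408 m.
Braking distance = v²/(2a) = 19.1667² / (2 × 3.136) = 367.362 / 6.272 = 58.572 m.
Total = 27.408 + 58.572 = 85.980 m.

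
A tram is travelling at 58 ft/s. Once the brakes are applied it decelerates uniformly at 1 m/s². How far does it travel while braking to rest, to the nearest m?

Braking distance ≈ 156 m

58 ft/s × 0.3048 = 17.6784 m/s.
Braking distance = v²/(2a) = 17.6784² / (2 × 1.000) = 312.526 / 2.000 = 156.263 m.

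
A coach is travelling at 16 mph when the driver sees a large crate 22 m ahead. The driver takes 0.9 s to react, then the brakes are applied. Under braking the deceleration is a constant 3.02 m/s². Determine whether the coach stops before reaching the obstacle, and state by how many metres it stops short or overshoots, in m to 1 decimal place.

Yes — it stops 7.1 m short of the obstacle

16 mph × 0.44704 = 7.1526 m/s.
Reaction distance = 7.1526 × 0.9 = 6.437 m.
Braking distance = v²/(2a) = 51.160 / 6.040 = 8.470 m.
Total stopping distance = 6.437 + 8.470 = 14.907 m, vs 22 m available — it stops with 22 − 14.907 = 7.093 m to spare.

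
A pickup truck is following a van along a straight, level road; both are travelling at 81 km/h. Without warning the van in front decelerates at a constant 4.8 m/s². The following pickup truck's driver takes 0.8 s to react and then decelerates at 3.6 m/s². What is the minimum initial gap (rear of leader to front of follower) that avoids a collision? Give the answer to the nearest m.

Minimum gap ≈ 36 m

81 km/h ÷ 3.6 = 22.5000 m/s.
Leader travels v²/(2a_L) = 506.250 / 9.600 = 52.734 m before stopping.
Follower covers v·t_r = 22.5000 × 0.8 = 18.000 m while reacting, then v²/(2a_F) = 506.250 / 7.200 = 70.312 m while braking, for a total of 18.000 + 70.312 = 88.312 m.
Since a_F ≤ a_L and the follower starts braking later, the follower is never slower than the leader, so the closest approach is when both have stopped.
Minimum gap = 88.312 − 52.734 = 35.578 m.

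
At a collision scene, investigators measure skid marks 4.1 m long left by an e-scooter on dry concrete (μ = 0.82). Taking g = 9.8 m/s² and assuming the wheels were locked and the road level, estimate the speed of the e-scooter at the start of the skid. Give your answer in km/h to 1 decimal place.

Deceleration a = μg = 0.82 × 9.8 = 8.036 m/s².
v = √(2a·d) = √(2 × 8.036 × 4.1) = √65.895 = 8.1176 m/s.
= 8.1176 × 3.6 = 29.223 km/h.

Initial speed ≈ 29.2 km/h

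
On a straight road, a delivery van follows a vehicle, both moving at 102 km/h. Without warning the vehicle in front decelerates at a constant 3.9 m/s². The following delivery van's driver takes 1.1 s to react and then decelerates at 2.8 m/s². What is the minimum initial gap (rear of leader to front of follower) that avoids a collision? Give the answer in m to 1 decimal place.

Minimum gap ≈ 71.6 m

102 km/h ÷ 3.6 = 28.3333 m/s.
Leader travels v²/(2a_L) = 802.776 / 7.800 = 102.920 m before stopping.
Follower covers v·t_r = 28.3333 × 1.1 = 31.167 m while reacting, then v²/(2a_F) = 802.776 / 5.600 = 143.353 m while braking, for a total of 31.167 + 143.353 = 174.520 m.
Since a_F ≤ a_L and the follower starts braking later, the follower is never slower than the leader, so the closest approach is when both have stopped.
Minimum gap = 174.520 − 102.920 = 71.600 m.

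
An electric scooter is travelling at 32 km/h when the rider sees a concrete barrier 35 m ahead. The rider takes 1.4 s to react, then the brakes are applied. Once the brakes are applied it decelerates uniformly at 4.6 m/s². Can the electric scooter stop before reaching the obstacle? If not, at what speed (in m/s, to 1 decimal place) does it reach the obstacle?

32 km/h ÷ 3.6 = 8.8889 m/s.
Reaction distance = 8.8889 × 1.4 = 12.444 m.
Braking distance = v²/(2a) = 79.013 / 9.200 = 8.588 m.
Total stopping distance = 12.444 + 8.588 = 21.032 m, vs 35 m available — it stops with 35 − 21.032 = 13.968 m to spare.

Yes — it stops about 14.0 m short of the obstacle, so it never reaches it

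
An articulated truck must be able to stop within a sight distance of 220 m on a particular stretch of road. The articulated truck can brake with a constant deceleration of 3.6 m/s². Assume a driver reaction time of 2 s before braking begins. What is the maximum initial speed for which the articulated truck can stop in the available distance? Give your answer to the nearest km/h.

Maximum speed ≈ 120 km/h

Stopping distance: v·t_r + v²/(2a) = 220 with t_r = 2 s and a = 3.600 m/s².
So v² + 14.400 v − 1584.00 = 0.
Positive root: v = −a·t_r + √((a·t_r)² + 2a·d) = −7.200 + √(51.840 + 1584.00) = 33.2455 m/s.
33.2455 m/s × 3.6 = 119.684 km/h.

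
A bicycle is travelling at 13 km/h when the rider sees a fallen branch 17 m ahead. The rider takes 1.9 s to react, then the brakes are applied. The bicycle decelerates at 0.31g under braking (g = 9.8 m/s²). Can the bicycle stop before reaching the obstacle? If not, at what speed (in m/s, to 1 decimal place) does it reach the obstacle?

Yes — it stops about 8.0 m short of the obstacle, so it never reaches it

13 km/h ÷ 3.6 = 3.6111 m/s.
a = 0.31 × 9.8 = 3.038 m/s².
Reaction distance = 3.6111 × 1.9 = 6.861 m.
Braking distance = v²/(2a) = 13.040 / 6.076 = 2.146 m.
Total stopping distance = 6.861 + 2.146 = 9.007 m, vs 17 m available — it stops with 17 − 9.007 = 7.993 m to spare.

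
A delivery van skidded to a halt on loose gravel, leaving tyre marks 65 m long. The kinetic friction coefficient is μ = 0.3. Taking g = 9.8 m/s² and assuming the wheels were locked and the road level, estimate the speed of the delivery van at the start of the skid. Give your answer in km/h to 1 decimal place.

Deceleration a = μg = 0.3 × 9.8 = 2.940 m/s².
v = √(2a·d) = √(2 × 2.940 × 65) = √382.200 = 19.5499 m/s.
= 19.5499 × 3.6 = 70.380 km/h.

Initial speed ≈ 70.4 km/h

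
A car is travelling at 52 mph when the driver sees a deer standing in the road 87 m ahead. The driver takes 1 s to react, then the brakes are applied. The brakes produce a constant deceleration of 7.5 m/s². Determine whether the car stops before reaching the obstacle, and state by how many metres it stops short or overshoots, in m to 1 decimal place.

52 mph × 0.44704 = 23.2461 m/s.
Reaction distance = 23.2461 × 1 = 23.246 m.
Braking distance = v²/(2a) = 540.381 / 15.000 = 36.025 m.
Total stopping distance = 23.246 + 36.025 = 59.271 m, vs 87 m available — it stops with 87 − 59.271 = 27.729 m to spare.

Yes — it stops 27.7 m short of the obstacle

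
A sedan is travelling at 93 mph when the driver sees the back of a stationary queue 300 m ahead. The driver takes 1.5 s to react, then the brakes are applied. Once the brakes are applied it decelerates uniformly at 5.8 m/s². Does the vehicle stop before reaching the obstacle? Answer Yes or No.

Yes

93 mph × 0.44704 = 41.5747 m/s.
Reaction distance = 41.5747 × 1.5 = 62.362 m.
Braking distance = v²/(2a) = 1728.456 / 11.600 = 149.005 m.
Total stopping distance = 62.362 + 149.005 = 211.367 m, vs 300 m available — it stops with 300 − 211.367 = 88.633 m to spare.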